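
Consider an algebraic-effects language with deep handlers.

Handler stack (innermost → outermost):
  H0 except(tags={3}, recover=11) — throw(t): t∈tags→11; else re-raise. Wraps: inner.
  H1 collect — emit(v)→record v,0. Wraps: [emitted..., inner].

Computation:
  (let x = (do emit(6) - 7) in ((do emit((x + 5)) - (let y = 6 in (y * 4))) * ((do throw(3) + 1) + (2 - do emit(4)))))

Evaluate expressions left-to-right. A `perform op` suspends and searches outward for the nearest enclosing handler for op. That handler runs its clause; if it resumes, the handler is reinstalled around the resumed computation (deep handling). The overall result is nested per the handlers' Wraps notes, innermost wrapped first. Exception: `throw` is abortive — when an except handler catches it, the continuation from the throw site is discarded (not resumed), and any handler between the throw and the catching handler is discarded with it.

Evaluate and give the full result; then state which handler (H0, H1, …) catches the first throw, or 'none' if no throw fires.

Answer: [6, -2, 11] ; first throw caught by: H0

Working:
emit(6) @ H1 ⇒ out+=6
emit(-2) @ H1 ⇒ out+=-2
throw(3) @ H0 caught ⇒ 11
H1 returns [6, -2, 11]
= [6, -2, 11]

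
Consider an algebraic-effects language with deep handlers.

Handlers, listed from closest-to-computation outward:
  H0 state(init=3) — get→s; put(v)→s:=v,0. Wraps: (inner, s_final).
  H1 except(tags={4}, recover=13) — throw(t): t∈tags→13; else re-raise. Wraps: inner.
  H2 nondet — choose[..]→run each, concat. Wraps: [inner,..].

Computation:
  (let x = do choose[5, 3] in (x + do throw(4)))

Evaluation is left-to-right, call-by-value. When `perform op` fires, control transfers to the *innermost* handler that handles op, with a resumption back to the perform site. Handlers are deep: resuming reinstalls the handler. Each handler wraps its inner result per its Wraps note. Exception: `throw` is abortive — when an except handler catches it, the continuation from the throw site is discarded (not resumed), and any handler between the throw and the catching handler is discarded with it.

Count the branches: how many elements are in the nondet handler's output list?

Step-by-step:
choose[5, 3] @ H2
  branch[0] choose=5:
    throw(4) @ H1 caught ⇒ 13
    H2 returns [13]
  branch[1] choose=3:
    throw(4) @ H1 caught ⇒ 13
    H2 returns [13]
= [13, 13]

Answer: 2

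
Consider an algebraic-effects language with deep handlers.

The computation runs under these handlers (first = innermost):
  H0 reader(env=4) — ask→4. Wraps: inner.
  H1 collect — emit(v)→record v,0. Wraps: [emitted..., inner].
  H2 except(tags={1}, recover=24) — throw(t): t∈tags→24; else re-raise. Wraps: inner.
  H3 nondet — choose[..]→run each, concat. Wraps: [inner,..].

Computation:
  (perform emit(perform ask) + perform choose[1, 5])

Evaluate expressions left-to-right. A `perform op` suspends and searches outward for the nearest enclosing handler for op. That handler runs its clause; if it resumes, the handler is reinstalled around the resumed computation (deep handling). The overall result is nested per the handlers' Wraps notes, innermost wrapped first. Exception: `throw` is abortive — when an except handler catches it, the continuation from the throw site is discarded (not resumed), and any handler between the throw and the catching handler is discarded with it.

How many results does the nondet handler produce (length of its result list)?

Step-by-step:
ask @ H0 ⇒ 4
emit(4) @ H1 ⇒ out+=4
choose[1, 5] @ H3
  branch[0] choose=1:
    H0 returns 1
    H1 returns [4, 1]
    H2 returns [4, 1]
    H3 returns [[4, 1]]
  branch[1] choose=5:
    H0 returns 5
    H1 returns [4, 5]
    H2 returns [4, 5]
    H3 returns [[4, 5]]
= [[4, 1], [4, 5]]

Answer: 2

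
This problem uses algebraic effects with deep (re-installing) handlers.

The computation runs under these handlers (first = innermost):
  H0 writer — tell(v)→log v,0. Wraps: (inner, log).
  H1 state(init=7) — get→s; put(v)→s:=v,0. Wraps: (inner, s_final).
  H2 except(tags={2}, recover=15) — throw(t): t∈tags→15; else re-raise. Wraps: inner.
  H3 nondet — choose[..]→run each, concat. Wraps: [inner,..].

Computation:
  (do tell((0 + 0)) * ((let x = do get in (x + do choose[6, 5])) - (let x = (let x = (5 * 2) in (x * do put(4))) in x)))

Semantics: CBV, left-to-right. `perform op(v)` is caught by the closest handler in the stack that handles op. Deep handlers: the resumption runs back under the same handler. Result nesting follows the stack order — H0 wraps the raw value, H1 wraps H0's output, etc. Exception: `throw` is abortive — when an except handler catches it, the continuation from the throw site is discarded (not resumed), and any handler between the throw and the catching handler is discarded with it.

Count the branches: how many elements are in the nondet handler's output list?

Answer: 2

Evaluation trace:
tell(0) @ H0 ⇒ log+=0
get @ H1 ⇒ 7
choose[6, 5] @ H3
  branch[0] choose=6:
    put(4) @ H1 ⇒ s:=4
    H0 returns (0, (0))
    H1 returns ((0, (0)), 4)
    H2 returns ((0, (0)), 4)
    H3 returns [((0, (0)), 4)]
  branch[1] choose=5:
    put(4) @ H1 ⇒ s:=4
    H0 returns (0, (0))
    H1 returns ((0, (0)), 4)
    H2 returns ((0, (0)), 4)
    H3 returns [((0, (0)), 4)]
= [((0, (0)), 4), ((0, (0)), 4)]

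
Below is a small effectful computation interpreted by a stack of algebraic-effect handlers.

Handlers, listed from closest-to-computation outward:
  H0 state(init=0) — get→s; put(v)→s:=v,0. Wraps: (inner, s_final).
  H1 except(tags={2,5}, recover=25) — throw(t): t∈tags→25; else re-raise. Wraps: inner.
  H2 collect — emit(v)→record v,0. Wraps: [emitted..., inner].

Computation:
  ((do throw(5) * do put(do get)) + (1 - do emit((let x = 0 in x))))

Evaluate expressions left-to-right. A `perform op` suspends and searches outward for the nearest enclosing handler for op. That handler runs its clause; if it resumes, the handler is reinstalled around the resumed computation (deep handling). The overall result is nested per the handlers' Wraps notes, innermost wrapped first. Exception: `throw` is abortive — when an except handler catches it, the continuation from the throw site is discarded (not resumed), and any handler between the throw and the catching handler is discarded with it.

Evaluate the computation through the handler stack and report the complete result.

Evaluation trace:
throw(5) @ H1 caught ⇒ 25
H2 returns [25]
= [25]

Answer: [25]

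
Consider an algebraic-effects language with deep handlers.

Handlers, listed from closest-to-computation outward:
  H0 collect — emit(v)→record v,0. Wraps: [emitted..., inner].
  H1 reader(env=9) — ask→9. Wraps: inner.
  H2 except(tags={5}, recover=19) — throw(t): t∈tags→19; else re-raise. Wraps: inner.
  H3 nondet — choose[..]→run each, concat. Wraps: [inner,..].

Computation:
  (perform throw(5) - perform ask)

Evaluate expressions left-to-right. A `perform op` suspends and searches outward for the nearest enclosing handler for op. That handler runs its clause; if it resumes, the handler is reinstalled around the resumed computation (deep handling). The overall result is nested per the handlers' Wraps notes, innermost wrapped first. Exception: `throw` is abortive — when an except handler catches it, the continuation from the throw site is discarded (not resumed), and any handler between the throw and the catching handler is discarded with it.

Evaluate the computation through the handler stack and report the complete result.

Answer: [19]

Evaluation trace:
throw(5) @ H2 caught ⇒ 19
H3 returns [19]
= [19]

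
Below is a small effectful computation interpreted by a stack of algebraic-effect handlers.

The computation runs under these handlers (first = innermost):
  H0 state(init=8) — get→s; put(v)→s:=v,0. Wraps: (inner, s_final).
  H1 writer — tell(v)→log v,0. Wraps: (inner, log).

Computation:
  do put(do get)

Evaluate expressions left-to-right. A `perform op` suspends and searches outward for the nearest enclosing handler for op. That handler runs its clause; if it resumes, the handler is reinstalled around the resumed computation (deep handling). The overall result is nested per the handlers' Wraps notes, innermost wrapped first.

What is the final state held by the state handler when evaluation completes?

Evaluation trace:
get @ H0 ⇒ 8
put(8) @ H0 ⇒ s:=8
H0 returns (0, 8)
H1 returns ((0, 8), ())
= ((0, 8), ())

Answer: 8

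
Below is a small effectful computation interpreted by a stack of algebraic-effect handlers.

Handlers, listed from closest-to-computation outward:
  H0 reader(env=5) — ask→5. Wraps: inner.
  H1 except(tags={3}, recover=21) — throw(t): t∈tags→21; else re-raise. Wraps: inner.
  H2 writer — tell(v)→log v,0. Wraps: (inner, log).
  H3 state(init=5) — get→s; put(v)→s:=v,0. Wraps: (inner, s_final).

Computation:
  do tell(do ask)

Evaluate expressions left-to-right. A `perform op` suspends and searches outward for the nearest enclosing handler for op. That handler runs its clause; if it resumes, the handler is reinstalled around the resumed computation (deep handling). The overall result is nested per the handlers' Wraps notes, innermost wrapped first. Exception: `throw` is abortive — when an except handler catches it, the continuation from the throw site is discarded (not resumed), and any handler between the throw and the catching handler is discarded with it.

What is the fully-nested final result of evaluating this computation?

Answer: ((0, (5)), 5)

Evaluation trace:
ask @ H0 ⇒ 5
tell(5) @ H2 ⇒ log+=5
H0 returns 0
H1 returns 0
H2 returns (0, (5))
H3 returns ((0, (5)), 5)
= ((0, (5)), 5)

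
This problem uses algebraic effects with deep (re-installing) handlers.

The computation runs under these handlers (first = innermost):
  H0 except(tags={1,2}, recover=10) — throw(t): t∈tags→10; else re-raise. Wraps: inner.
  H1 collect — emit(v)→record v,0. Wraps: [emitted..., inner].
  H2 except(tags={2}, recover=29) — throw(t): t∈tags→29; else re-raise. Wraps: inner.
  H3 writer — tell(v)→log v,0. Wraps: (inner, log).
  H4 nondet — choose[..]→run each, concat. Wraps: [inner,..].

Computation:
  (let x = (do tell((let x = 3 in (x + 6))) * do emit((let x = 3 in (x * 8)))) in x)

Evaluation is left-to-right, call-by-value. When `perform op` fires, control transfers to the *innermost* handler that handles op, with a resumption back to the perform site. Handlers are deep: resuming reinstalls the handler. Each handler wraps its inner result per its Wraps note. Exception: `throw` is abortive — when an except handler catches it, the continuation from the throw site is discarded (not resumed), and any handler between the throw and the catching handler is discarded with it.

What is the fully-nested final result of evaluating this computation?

Step-by-step:
tell(9) @ H3 ⇒ log+=9
emit(24) @ H1 ⇒ out+=24
H0 returns 0
H1 returns [24, 0]
H2 returns [24, 0]
H3 returns ([24, 0], (9))
H4 returns [([24, 0], (9))]
= [([24, 0], (9))]

Answer: [([24, 0], (9))]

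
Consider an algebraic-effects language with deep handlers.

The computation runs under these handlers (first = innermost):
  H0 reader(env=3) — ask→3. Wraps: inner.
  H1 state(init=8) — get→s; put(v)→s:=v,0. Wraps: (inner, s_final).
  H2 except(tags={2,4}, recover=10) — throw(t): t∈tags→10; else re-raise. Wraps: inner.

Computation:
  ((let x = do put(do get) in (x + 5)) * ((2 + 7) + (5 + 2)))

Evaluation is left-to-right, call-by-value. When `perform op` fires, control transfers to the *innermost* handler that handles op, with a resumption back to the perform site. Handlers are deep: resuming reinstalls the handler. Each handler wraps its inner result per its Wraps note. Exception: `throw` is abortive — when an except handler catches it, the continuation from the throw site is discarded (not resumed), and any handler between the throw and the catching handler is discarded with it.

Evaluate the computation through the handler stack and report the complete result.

Answer: (80, 8)

Step-by-step:
get @ H1 ⇒ 8
put(8) @ H1 ⇒ s:=8
H0 returns 80
H1 returns (80, 8)
H2 returns (80, 8)
= (80, 8)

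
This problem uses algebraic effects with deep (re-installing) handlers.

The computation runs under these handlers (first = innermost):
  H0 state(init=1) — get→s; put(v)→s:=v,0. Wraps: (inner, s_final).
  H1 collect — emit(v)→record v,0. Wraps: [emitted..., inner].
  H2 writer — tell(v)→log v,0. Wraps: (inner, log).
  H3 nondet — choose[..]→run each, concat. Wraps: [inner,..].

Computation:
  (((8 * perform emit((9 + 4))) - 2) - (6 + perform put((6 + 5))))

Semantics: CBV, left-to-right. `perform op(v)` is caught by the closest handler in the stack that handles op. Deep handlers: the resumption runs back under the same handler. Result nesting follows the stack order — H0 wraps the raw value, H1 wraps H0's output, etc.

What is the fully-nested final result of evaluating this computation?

Working:
emit(13) @ H1 ⇒ out+=13
put(11) @ H0 ⇒ s:=11
H0 returns (-8, 11)
H1 returns [13, (-8, 11)]
H2 returns ([13, (-8, 11)], ())
H3 returns [([13, (-8, 11)], ())]
= [([13, (-8, 11)], ())]

Answer: [([13, (-8, 11)], ())]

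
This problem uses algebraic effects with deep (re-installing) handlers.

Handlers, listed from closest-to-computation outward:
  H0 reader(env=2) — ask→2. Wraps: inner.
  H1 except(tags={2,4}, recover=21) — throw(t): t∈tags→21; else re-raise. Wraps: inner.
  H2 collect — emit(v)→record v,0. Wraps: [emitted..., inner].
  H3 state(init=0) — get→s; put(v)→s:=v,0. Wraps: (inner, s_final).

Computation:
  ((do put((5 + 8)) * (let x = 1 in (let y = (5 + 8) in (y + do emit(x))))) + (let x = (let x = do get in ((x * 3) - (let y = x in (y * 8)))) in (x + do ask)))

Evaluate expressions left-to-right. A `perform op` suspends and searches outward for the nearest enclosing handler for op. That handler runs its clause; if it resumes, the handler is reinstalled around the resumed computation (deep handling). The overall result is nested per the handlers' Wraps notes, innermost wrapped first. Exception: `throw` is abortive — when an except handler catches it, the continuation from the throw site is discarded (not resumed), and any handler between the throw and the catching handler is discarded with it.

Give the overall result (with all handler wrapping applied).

Answer: ([1, -63], 13)

Evaluation trace:
put(13) @ H3 ⇒ s:=13
emit(1) @ H2 ⇒ out+=1
get @ H3 ⇒ 13
ask @ H0 ⇒ 2
H0 returns -63
H1 returns -63
H2 returns [1, -63]
H3 returns ([1, -63], 13)
= ([1, -63], 13)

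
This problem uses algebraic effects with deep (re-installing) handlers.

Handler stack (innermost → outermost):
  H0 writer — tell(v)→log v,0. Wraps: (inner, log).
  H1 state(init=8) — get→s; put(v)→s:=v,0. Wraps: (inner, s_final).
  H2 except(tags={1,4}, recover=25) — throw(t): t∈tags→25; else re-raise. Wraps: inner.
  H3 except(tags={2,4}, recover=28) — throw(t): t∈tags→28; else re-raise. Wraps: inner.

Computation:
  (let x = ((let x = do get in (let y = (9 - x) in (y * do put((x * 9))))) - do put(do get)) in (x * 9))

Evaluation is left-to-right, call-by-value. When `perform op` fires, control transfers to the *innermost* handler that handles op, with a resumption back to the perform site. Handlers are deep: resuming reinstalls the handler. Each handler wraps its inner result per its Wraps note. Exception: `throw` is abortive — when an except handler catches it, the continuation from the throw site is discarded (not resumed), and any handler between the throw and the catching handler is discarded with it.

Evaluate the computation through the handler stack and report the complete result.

Answer: ((0, ()), 72)

Working:
get @ H1 ⇒ 8
put(72) @ H1 ⇒ s:=72
get @ H1 ⇒ 72
put(72) @ H1 ⇒ s:=72
H0 returns (0, ())
H1 returns ((0, ()), 72)
H2 returns ((0, ()), 72)
H3 returns ((0, ()), 72)
= ((0, ()), 72)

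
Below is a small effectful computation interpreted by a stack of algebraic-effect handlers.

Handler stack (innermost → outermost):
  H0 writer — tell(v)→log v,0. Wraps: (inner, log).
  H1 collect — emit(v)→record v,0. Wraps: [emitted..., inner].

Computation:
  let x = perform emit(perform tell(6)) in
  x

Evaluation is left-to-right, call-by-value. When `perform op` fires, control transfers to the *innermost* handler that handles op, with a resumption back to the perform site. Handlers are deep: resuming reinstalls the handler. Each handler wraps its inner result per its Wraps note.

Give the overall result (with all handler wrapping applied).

Answer: [0, (0, (6))]

Evaluation trace:
tell(6) @ H0 ⇒ log+=6
emit(0) @ H1 ⇒ out+=0
H0 returns (0, (6))
H1 returns [0, (0, (6))]
= [0, (0, (6))]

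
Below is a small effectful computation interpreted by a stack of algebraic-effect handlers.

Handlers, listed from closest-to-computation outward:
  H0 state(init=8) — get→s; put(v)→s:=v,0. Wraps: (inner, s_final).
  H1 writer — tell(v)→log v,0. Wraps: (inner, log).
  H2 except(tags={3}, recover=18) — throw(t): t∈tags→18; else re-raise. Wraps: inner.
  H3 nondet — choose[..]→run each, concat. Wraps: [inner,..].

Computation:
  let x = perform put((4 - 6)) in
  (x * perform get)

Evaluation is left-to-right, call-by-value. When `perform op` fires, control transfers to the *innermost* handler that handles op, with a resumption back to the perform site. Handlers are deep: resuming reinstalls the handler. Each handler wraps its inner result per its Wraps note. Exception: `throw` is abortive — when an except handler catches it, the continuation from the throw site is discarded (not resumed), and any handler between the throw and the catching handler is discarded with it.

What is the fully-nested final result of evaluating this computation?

Step-by-step:
put(-2) @ H0 ⇒ s:=-2
get @ H0 ⇒ -2
H0 returns (0, -2)
H1 returns ((0, -2), ())
H2 returns ((0, -2), ())
H3 returns [((0, -2), ())]
= [((0, -2), ())]

Answer: [((0, -2), ())]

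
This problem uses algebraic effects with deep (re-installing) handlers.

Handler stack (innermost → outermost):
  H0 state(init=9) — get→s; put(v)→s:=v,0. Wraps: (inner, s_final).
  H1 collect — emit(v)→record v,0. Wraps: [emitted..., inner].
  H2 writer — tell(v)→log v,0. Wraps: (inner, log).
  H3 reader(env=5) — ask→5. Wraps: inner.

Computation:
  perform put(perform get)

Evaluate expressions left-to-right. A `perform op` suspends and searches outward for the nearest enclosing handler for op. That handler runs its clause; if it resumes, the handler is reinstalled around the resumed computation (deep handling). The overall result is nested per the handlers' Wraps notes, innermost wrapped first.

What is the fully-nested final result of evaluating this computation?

Working:
get @ H0 ⇒ 9
put(9) @ H0 ⇒ s:=9
H0 returns (0, 9)
H1 returns [(0, 9)]
H2 returns ([(0, 9)], ())
H3 returns ([(0, 9)], ())
= ([(0, 9)], ())

Answer: ([(0, 9)], ())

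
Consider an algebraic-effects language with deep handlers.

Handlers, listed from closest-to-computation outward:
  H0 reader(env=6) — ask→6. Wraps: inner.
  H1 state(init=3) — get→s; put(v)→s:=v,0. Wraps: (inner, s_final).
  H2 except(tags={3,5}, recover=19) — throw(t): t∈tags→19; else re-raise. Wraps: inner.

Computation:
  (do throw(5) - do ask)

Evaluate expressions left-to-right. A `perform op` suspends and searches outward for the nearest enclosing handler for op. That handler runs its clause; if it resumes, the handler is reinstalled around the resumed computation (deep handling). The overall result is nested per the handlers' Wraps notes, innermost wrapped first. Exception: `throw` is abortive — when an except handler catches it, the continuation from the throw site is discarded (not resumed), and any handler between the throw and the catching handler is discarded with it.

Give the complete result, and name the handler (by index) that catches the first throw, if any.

Answer: 19 ; first throw caught by: H2

Step-by-step:
throw(5) @ H2 caught ⇒ 19
= 19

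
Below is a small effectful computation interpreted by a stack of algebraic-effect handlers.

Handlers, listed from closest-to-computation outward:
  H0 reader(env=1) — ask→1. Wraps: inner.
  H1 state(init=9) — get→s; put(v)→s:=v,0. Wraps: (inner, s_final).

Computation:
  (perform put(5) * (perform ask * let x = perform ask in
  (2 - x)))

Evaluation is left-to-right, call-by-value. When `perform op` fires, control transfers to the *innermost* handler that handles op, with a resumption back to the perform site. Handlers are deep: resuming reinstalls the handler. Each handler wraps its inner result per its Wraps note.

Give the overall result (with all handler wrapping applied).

Evaluation trace:
put(5) @ H1 ⇒ s:=5
ask @ H0 ⇒ 1
ask @ H0 ⇒ 1
H0 returns 0
H1 returns (0, 5)
= (0, 5)

Answer: (0, 5)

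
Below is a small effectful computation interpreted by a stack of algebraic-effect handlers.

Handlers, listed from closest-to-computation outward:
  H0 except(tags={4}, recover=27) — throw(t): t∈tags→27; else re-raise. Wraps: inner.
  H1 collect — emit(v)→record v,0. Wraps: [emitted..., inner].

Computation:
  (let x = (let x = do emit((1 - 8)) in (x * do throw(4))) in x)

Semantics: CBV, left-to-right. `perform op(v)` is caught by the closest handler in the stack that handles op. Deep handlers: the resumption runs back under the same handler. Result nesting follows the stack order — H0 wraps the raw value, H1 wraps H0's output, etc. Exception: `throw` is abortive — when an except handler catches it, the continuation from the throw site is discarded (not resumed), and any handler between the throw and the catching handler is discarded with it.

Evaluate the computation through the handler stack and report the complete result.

Step-by-step:
emit(-7) @ H1 ⇒ out+=-7
throw(4) @ H0 caught ⇒ 27
H1 returns [-7, 27]
= [-7, 27]

Answer: [-7, 27]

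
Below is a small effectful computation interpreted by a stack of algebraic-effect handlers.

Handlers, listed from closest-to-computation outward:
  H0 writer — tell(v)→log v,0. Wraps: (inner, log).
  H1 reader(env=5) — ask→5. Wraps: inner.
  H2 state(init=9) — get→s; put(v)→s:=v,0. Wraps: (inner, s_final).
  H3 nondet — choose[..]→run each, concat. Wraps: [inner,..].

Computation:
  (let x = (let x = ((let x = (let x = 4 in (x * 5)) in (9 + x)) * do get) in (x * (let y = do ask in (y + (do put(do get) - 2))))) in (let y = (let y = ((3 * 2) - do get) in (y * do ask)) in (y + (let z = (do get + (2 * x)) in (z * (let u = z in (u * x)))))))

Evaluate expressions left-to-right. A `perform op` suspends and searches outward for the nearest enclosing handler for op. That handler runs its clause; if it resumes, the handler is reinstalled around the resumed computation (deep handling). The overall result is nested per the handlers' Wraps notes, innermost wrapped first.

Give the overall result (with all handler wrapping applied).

Step-by-step:
get @ H2 ⇒ 9
ask @ H1 ⇒ 5
get @ H2 ⇒ 9
put(9) @ H2 ⇒ s:=9
get @ H2 ⇒ 9
ask @ H1 ⇒ 5
get @ H2 ⇒ 9
H0 returns (1942329360, ())
H1 returns (1942329360, ())
H2 returns ((1942329360, ()), 9)
H3 returns [((1942329360, ()), 9)]
= [((1942329360, ()), 9)]

Answer: [((1942329360, ()), 9)]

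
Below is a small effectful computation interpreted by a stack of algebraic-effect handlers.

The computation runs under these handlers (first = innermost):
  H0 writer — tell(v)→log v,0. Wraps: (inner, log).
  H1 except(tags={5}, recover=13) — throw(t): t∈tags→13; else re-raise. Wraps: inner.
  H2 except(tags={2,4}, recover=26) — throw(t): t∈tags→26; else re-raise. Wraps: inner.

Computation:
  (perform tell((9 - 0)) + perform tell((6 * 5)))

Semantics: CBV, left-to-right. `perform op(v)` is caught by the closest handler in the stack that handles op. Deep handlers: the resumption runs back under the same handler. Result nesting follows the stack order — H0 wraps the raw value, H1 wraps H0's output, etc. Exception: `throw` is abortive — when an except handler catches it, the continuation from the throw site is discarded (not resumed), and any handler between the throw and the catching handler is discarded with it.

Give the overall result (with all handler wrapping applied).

Answer: (0, (9, 30))

Working:
tell(9) @ H0 ⇒ log+=9
tell(30) @ H0 ⇒ log+=30
H0 returns (0, (9, 30))
H1 returns (0, (9, 30))
H2 returns (0, (9, 30))
= (0, (9, 30))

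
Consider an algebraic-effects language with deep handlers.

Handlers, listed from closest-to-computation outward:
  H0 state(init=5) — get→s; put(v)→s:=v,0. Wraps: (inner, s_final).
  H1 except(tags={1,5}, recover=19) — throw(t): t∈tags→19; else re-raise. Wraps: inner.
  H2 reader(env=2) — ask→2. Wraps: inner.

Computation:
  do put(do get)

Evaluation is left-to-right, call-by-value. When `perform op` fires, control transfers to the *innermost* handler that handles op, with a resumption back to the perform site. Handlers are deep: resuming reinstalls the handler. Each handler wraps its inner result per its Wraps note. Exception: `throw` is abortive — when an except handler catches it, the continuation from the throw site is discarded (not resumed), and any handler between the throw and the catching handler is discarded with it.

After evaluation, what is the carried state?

Working:
get @ H0 ⇒ 5
put(5) @ H0 ⇒ s:=5
H0 returns (0, 5)
H1 returns (0, 5)
H2 returns (0, 5)
= (0, 5)

Answer: 5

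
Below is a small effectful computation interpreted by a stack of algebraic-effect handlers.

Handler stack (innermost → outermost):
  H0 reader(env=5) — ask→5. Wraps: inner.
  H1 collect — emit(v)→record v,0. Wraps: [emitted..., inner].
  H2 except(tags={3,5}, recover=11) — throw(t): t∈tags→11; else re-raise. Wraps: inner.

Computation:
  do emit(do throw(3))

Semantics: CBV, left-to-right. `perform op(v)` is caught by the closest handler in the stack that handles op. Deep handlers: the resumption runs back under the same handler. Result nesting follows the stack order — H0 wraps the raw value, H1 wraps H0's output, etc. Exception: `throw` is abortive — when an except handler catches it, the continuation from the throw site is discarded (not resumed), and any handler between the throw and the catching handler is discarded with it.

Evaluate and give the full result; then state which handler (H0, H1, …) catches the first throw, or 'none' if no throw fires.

Answer: 11 ; first throw caught by: H2

Evaluation trace:
throw(3) @ H2 caught ⇒ 11
= 11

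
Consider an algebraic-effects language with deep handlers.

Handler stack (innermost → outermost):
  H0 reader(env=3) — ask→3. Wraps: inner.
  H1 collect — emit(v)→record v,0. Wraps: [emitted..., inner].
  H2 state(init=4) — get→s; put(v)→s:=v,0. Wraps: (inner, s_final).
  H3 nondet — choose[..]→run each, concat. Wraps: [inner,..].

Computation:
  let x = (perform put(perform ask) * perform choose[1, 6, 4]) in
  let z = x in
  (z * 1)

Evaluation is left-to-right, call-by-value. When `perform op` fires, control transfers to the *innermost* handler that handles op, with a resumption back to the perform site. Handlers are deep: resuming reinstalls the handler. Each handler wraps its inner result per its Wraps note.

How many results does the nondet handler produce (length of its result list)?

Answer: 3

Evaluation trace:
ask @ H0 ⇒ 3
put(3) @ H2 ⇒ s:=3
choose[1, 6, 4] @ H3
  branch[0] choose=1:
    H0 returns 0
    H1 returns [0]
    H2 returns ([0], 3)
    H3 returns [([0], 3)]
  branch[1] choose=6:
    H0 returns 0
    H1 returns [0]
    H2 returns ([0], 3)
    H3 returns [([0], 3)]
  branch[2] choose=4:
    H0 returns 0
    H1 returns [0]
    H2 returns ([0], 3)
    H3 returns [([0], 3)]
= [([0], 3), ([0], 3), ([0], 3)]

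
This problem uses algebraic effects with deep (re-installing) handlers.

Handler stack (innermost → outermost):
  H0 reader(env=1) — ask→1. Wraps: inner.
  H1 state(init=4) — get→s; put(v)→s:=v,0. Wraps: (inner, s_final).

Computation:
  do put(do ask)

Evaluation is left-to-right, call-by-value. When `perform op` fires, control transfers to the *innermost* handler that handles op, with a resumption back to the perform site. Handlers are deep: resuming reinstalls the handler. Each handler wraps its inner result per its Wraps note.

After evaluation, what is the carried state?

Working:
ask @ H0 ⇒ 1
put(1) @ H1 ⇒ s:=1
H0 returns 0
H1 returns (0, 1)
= (0, 1)

Answer: 1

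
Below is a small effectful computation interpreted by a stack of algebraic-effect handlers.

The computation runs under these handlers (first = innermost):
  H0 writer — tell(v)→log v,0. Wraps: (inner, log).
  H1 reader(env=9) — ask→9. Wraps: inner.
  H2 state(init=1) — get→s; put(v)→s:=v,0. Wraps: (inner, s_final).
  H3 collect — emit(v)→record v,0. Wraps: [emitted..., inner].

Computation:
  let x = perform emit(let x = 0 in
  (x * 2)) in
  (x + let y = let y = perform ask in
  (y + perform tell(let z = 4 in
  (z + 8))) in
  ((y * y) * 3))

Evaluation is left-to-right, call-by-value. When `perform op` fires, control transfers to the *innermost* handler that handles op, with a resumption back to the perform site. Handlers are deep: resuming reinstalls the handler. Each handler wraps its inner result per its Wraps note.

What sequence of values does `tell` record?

Evaluation trace:
emit(0) @ H3 ⇒ out+=0
ask @ H1 ⇒ 9
tell(12) @ H0 ⇒ log+=12
H0 returns (243, (12))
H1 returns (243, (12))
H2 returns ((243, (12)), 1)
H3 returns [0, ((243, (12)), 1)]
= [0, ((243, (12)), 1)]

Answer: (12)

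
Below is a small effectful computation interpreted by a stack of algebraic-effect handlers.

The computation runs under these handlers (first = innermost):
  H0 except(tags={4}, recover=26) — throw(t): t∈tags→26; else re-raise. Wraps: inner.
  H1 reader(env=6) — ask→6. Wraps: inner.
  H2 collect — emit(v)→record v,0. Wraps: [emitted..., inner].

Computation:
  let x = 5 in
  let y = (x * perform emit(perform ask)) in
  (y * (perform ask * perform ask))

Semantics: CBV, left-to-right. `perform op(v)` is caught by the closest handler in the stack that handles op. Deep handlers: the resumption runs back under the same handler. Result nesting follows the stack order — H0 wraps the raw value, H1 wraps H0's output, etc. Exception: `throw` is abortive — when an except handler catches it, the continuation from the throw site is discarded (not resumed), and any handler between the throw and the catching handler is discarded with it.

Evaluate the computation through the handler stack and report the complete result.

Working:
ask @ H1 ⇒ 6
emit(6) @ H2 ⇒ out+=6
ask @ H1 ⇒ 6
ask @ H1 ⇒ 6
H0 returns 0
H1 returns 0
H2 returns [6, 0]
= [6, 0]

Answer: [6, 0]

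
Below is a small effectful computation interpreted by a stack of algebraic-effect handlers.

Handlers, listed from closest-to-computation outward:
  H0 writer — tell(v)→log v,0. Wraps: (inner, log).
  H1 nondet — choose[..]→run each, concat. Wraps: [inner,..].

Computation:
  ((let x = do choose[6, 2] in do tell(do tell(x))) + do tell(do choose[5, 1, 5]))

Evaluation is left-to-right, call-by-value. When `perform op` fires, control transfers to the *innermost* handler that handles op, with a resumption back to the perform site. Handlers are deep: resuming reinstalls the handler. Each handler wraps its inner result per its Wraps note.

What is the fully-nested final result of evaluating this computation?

Answer: [(0, (6, 0, 5)), (0, (6, 0, 1)), (0, (6, 0, 5)), (0, (2, 0, 5)), (0, (2, 0, 1)), (0, (2, 0, 5))]

Working:
choose[6, 2] @ H1
  branch[0] choose=6:
    tell(6) @ H0 ⇒ log+=6
    tell(0) @ H0 ⇒ log+=0
    choose[5, 1, 5] @ H1
      branch[0] choose=5:
        tell(5) @ H0 ⇒ log+=5
        H0 returns (0, (6, 0, 5))
        H1 returns [(0, (6, 0, 5))]
      branch[1] choose=1:
        tell(1) @ H0 ⇒ log+=1
        H0 returns (0, (6, 0, 1))
        H1 returns [(0, (6, 0, 1))]
      branch[2] choose=5:
        tell(5) @ H0 ⇒ log+=5
        H0 returns (0, (6, 0, 5))
        H1 returns [(0, (6, 0, 5))]
  branch[1] choose=2:
    tell(2) @ H0 ⇒ log+=2
    tell(0) @ H0 ⇒ log+=0
    choose[5, 1, 5] @ H1
      branch[0] choose=5:
        tell(5) @ H0 ⇒ log+=5
        H0 returns (0, (2, 0, 5))
        H1 returns [(0, (2, 0, 5))]
      branch[1] choose=1:
        tell(1) @ H0 ⇒ log+=1
        H0 returns (0, (2, 0, 1))
        H1 returns [(0, (2, 0, 1))]
      branch[2] choose=5:
        tell(5) @ H0 ⇒ log+=5
        H0 returns (0, (2, 0, 5))
        H1 returns [(0, (2, 0, 5))]
= [(0, (6, 0, 5)), (0, (6, 0, 1)), (0, (6, 0, 5)), (0, (2, 0, 5)), (0, (2, 0, 1)), (0, (2, 0, 5))]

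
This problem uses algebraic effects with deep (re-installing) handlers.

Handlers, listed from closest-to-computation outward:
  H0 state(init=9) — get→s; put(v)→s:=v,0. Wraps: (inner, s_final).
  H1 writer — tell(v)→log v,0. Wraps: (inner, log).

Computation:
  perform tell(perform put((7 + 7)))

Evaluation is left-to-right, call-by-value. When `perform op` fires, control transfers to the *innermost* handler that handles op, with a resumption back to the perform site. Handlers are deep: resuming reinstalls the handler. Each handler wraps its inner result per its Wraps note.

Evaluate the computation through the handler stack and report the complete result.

Answer: ((0, 14), (0))

Step-by-step:
put(14) @ H0 ⇒ s:=14
tell(0) @ H1 ⇒ log+=0
H0 returns (0, 14)
H1 returns ((0, 14), (0))
= ((0, 14), (0))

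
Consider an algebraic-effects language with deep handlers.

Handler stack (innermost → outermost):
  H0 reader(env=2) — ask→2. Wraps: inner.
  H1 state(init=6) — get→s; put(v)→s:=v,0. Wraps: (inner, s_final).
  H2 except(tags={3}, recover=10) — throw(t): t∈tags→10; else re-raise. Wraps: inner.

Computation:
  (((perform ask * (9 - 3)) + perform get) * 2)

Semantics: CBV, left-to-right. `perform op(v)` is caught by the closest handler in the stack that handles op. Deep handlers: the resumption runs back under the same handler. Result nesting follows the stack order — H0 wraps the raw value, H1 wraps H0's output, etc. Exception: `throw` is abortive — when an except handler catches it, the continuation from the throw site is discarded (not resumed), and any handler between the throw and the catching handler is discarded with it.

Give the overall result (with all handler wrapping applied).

Working:
ask @ H0 ⇒ 2
get @ H1 ⇒ 6
H0 returns 36
H1 returns (36, 6)
H2 returns (36, 6)
= (36, 6)

Answer: (36, 6)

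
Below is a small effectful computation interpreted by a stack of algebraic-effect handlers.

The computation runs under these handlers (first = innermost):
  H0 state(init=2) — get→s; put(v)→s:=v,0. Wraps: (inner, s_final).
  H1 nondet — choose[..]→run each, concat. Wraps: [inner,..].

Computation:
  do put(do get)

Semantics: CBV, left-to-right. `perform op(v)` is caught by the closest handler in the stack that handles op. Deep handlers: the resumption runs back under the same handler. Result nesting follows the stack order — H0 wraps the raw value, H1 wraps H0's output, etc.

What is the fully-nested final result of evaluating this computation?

Step-by-step:
get @ H0 ⇒ 2
put(2) @ H0 ⇒ s:=2
H0 returns (0, 2)
H1 returns [(0, 2)]
= [(0, 2)]

Answer: [(0, 2)]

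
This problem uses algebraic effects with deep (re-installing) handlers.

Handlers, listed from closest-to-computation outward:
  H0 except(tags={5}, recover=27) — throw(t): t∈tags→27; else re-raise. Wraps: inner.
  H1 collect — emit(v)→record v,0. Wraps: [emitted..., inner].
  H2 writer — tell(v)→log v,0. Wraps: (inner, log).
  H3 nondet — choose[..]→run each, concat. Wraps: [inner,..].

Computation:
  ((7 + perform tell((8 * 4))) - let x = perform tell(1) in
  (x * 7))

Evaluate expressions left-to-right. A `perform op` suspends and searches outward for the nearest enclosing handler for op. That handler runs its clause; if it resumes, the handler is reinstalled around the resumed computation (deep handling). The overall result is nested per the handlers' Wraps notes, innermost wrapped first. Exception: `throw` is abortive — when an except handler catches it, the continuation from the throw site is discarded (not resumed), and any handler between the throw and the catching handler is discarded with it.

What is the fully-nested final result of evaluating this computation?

Step-by-step:
tell(32) @ H2 ⇒ log+=32
tell(1) @ H2 ⇒ log+=1
H0 returns 7
H1 returns [7]
H2 returns ([7], (32, 1))
H3 returns [([7], (32, 1))]
= [([7], (32, 1))]

Answer: [([7], (32, 1))]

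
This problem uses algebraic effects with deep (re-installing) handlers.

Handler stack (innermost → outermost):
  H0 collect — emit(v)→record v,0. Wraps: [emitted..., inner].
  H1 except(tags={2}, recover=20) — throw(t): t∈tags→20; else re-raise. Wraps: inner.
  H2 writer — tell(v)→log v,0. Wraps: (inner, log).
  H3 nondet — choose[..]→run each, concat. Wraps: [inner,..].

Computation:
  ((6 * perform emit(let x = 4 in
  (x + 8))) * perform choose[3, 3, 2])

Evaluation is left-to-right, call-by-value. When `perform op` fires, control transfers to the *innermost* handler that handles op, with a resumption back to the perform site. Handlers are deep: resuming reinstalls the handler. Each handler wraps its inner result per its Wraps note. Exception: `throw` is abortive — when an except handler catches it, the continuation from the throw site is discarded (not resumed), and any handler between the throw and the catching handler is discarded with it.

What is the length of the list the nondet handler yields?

Answer: 3

Step-by-step:
emit(12) @ H0 ⇒ out+=12
choose[3, 3, 2] @ H3
  branch[0] choose=3:
    H0 returns [12, 0]
    H1 returns [12, 0]
    H2 returns ([12, 0], ())
    H3 returns [([12, 0], ())]
  branch[1] choose=3:
    H0 returns [12, 0]
    H1 returns [12, 0]
    H2 returns ([12, 0], ())
    H3 returns [([12, 0], ())]
  branch[2] choose=2:
    H0 returns [12, 0]
    H1 returns [12, 0]
    H2 returns ([12, 0], ())
    H3 returns [([12, 0], ())]
= [([12, 0], ()), ([12, 0], ()), ([12, 0], ())]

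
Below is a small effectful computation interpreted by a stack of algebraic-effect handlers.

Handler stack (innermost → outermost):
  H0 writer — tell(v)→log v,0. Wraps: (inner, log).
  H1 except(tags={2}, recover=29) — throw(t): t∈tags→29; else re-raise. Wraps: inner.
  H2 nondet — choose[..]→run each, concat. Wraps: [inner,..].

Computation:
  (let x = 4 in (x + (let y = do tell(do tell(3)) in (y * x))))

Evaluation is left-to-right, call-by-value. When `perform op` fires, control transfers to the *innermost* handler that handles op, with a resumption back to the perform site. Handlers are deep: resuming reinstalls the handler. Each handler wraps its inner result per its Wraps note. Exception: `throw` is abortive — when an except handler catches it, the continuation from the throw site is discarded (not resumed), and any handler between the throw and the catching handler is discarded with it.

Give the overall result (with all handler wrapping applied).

Working:
tell(3) @ H0 ⇒ log+=3
tell(0) @ H0 ⇒ log+=0
H0 returns (4, (3, 0))
H1 returns (4, (3, 0))
H2 returns [(4, (3, 0))]
= [(4, (3, 0))]

Answer: [(4, (3, 0))]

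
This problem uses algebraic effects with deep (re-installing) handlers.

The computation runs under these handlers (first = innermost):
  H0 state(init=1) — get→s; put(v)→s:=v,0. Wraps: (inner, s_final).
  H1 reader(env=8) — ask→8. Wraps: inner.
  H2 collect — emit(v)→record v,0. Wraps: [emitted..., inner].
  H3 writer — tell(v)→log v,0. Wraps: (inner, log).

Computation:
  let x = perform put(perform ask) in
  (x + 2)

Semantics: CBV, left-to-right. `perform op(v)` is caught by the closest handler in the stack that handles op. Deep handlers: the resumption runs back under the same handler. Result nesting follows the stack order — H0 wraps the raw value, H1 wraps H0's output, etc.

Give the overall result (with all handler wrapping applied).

Answer: ([(2, 8)], ())

Step-by-step:
ask @ H1 ⇒ 8
put(8) @ H0 ⇒ s:=8
H0 returns (2, 8)
H1 returns (2, 8)
H2 returns [(2, 8)]
H3 returns ([(2, 8)], ())
= ([(2, 8)], ())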